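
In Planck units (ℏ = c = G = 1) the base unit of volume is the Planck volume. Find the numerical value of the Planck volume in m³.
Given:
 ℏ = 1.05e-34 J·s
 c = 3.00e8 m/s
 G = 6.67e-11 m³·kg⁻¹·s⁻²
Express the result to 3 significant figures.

V_P = (ℏG/c³)^(3/2)
  = √(1.75e-209)
  = 4.18e-105 m³

4.18e-105 m³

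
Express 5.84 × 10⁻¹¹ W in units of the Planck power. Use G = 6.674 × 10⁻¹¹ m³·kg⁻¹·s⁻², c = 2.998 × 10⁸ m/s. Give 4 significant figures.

1.609 × 10⁻⁶³

Planck power: P_P = c⁵/G = 3.629 × 10⁵² W.
5.84 × 10⁻¹¹ / 3.629 × 10⁵² = 1.609 × 10⁻⁶³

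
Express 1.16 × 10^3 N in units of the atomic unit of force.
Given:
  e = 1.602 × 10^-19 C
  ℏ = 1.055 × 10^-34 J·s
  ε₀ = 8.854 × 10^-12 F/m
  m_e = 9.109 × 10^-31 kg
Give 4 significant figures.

1.411 × 10^10

atomic unit of force: F_au = E_h/a₀ = m_e²e⁶/((4πε₀)³ℏ⁴) = 8.220 × 10^-8 N.
1.16 × 10^3 / 8.220 × 10^-8 = 1.411 × 10^10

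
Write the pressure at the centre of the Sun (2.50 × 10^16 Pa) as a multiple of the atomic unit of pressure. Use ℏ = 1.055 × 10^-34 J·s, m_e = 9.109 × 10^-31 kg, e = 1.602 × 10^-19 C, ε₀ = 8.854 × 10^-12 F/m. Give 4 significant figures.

atomic unit of pressure: P_au = E_h/a₀³ = m_e⁴e¹⁰/((4πε₀)⁵ℏ⁸) = 2.929 × 10^13 Pa.
2.50 × 10^16 / 2.929 × 10^13 = 853.5

853.5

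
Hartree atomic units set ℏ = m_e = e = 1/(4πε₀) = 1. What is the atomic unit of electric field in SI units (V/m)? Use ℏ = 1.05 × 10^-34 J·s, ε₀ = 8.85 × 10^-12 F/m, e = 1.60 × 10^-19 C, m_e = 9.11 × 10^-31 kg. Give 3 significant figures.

Dimensional analysis gives E_au = E_h/(e a₀) = m_e²e⁵/((4πε₀)³ℏ⁴).
E_h = 4.38 × 10^-18 J
a₀ = 5.26 × 10^-11 m
E_h/(e·a₀) = 5.20 × 10^11 V/m

5.20 × 10^11 V/m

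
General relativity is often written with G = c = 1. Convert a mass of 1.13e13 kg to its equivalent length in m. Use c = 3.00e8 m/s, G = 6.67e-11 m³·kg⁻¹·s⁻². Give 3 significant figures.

In G = c = 1 units mass has dimensions of length; the conversion factor is G/c².
1.13e13 kg × (G/c²) = 8.37e-15 m

8.37e-15 m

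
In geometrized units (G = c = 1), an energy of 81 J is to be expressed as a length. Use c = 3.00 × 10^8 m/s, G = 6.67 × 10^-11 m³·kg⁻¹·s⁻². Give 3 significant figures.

Energy → length via G/c⁴.
81 J × (G/c⁴) = 6.67 × 10^-43 m

6.67 × 10^-43 m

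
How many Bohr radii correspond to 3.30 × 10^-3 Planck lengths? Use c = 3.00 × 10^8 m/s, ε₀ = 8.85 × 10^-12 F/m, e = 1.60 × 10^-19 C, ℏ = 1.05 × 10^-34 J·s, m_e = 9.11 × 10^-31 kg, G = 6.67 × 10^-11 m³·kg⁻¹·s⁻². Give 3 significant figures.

1.01 × 10^-27

Planck length: ℓ_P = √(ℏG/c³) = 1.61 × 10^-35 m
Bohr radius: a₀ = 4πε₀ℏ²/(m_e e²) = 5.26 × 10^-11 m
3.30 × 10^-3 × 1.61 × 10^-35 / 5.26 × 10^-11 = 1.01 × 10^-27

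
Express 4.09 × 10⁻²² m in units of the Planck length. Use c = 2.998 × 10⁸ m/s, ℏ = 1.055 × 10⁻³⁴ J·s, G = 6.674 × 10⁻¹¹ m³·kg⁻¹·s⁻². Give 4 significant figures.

Planck length: ℓ_P = √(ℏG/c³) = 1.616 × 10⁻³⁵ m.
4.09 × 10⁻²² / 1.616 × 10⁻³⁵ = 2.530 × 10¹³

2.530 × 10¹³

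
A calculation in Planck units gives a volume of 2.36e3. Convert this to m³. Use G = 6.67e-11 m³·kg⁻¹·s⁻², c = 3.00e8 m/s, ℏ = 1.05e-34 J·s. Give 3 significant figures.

9.86e-102 m³

One Planck volume: V_P = (ℏG/c³)^(3/2) = 4.18e-105 m³.
2.36e3 × 4.18e-105 m³ = 9.86e-102 m³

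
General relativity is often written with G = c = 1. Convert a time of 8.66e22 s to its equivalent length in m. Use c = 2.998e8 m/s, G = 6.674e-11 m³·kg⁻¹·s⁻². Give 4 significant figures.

2.596e31 m

Time → length via c.
8.66e22 s × (c) = 2.596e31 m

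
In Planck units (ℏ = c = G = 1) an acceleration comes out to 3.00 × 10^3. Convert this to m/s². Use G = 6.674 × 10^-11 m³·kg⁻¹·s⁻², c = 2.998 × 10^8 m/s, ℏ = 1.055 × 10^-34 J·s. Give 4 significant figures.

1.668 × 10^55 m/s²

One Planck acceleration: a_P = √(c⁷/(ℏG)) = 5.560 × 10^51 m/s².
3.00 × 10^3 × 5.560 × 10^51 m/s² = 1.668 × 10^55 m/s²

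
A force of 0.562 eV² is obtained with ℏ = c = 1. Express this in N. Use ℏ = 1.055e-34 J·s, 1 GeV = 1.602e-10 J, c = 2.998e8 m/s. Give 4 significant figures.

Force is [E]/[L] = [E]²/(ℏc); restore (ℏc)⁻¹.
1 GeV² → 1/(ℏc) × (1 GeV in J)² = 8.114e5 N.
Convert the energy scale: 0.562 eV² = 5.62e-19 GeV².
Result: 5.62e-19 × 8.114e5 = 4.560e-13 N.

4.560e-13 N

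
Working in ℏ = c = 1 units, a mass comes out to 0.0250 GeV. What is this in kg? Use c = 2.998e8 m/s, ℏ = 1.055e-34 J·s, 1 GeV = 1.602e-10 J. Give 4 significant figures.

Mass is [E]/c²; divide by c².
1 GeV → 1/c² × (1 GeV in J) = 1.782e-27 kg.
Result: 0.0250 × 1.782e-27 = 4.456e-29 kg.

4.456e-29 kg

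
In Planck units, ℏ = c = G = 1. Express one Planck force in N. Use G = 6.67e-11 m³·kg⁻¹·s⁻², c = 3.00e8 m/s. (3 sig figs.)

1.21e44 N

From ℏ = c = G = 1 the force scale is F_P = c⁴/G.
  = 8.10e33 / 6.67e-11
  = 1.21e44 N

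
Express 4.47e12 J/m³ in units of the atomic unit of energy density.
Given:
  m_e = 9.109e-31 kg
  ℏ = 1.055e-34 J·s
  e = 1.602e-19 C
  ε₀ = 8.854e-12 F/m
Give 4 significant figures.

0.1526

atomic unit of energy density: u_au = E_h/a₀³ = m_e⁴e¹⁰/((4πε₀)⁵ℏ⁸) = 2.929e13 J/m³.
4.47e12 / 2.929e13 = 0.1526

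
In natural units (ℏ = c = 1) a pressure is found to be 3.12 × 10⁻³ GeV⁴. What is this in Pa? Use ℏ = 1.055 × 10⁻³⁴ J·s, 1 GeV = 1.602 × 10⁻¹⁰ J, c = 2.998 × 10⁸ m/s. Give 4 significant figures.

Pressure is [E]/[L]³ = [E]⁴/(ℏc)³.
1 GeV⁴ → 1/(ℏc)³ × (1 GeV in J)⁴ = 2.082 × 10³⁷ Pa.
Result: 3.12 × 10⁻³ × 2.082 × 10³⁷ = 6.495 × 10³⁴ Pa.

6.495 × 10³⁴ Pa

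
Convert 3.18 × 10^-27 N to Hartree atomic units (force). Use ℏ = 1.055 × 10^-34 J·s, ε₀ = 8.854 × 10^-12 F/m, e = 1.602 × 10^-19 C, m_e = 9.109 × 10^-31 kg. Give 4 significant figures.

3.869 × 10^-20

atomic unit of force: F_au = E_h/a₀ = m_e²e⁶/((4πε₀)³ℏ⁴) = 8.220 × 10^-8 N.
3.18 × 10^-27 / 8.220 × 10^-8 = 3.869 × 10^-20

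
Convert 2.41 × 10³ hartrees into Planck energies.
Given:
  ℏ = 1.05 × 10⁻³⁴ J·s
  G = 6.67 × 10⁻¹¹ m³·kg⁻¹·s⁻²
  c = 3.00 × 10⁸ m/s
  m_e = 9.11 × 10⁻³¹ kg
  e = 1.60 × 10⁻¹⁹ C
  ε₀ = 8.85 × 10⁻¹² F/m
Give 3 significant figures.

hartree: E_h = m_e e⁴/(4πε₀ℏ)² = 4.38 × 10⁻¹⁸ J
Planck energy: E_P = √(ℏc⁵/G) = 1.96 × 10⁹ J
2.41 × 10³ × 4.38 × 10⁻¹⁸ / 1.96 × 10⁹ = 5.40 × 10⁻²⁴

5.40 × 10⁻²⁴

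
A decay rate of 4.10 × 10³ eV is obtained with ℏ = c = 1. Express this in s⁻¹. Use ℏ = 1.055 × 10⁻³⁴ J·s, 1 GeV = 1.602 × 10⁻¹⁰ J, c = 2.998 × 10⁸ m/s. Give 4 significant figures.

A rate is [E]/ℏ; divide by ℏ.
1 GeV → 1/ℏ × (1 GeV in J) = 1.518 × 10²⁴ s⁻¹.
Convert the energy scale: 4.10 × 10³ eV = 4.10 × 10⁻⁶ GeV.
Result: 4.10 × 10⁻⁶ × 1.518 × 10²⁴ = 6.226 × 10¹⁸ s⁻¹.

6.226 × 10¹⁸ s⁻¹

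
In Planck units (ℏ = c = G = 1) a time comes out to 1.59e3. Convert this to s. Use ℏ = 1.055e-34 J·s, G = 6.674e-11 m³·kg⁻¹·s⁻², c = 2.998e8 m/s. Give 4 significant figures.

One Planck time: t_P = √(ℏG/c⁵) = 5.392e-44 s.
1.59e3 × 5.392e-44 s = 8.573e-41 s

8.573e-41 s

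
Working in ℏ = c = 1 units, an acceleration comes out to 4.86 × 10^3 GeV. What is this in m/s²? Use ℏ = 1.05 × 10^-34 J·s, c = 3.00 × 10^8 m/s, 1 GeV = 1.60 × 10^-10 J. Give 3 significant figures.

2.22 × 10^36 m/s²

Acceleration is [L]/[T]² = c·[E]/ℏ.
1 GeV → c/ℏ × (1 GeV in J) = 4.57 × 10^32 m/s².
Result: 4.86 × 10^3 × 4.57 × 10^32 = 2.22 × 10^36 m/s².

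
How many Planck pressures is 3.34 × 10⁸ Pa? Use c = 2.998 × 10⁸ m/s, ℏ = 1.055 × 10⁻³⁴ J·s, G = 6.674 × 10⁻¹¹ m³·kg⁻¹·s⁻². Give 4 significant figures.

Planck pressure: p_P = c⁷/(ℏG²) = 4.632 × 10¹¹³ Pa.
3.34 × 10⁸ / 4.632 × 10¹¹³ = 7.210 × 10⁻¹⁰⁶

7.210 × 10⁻¹⁰⁶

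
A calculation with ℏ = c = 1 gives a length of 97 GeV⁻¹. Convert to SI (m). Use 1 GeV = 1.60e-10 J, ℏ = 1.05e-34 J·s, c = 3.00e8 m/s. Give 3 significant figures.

1.91e-14 m

A length is [E]⁻¹ in ℏ=c=1; restore one factor of ℏc.
1 GeV⁻¹ → ℏc × (1 GeV in J)⁻¹ = 1.97e-16 m.
Result: 97 × 1.97e-16 = 1.91e-14 m.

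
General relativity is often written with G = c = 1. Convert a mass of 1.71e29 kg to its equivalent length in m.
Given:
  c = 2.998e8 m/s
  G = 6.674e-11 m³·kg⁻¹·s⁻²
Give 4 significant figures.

127 m

In G = c = 1 units mass has dimensions of length; the conversion factor is G/c².
1.71e29 kg × (G/c²) = 127 m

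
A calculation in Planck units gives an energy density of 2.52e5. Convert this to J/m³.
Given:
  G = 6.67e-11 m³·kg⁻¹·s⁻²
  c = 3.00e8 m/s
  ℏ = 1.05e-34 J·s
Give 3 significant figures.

1.18e119 J/m³

One Planck energy density: u_P = c⁷/(ℏG²) = 4.68e113 J/m³.
2.52e5 × 4.68e113 J/m³ = 1.18e119 J/m³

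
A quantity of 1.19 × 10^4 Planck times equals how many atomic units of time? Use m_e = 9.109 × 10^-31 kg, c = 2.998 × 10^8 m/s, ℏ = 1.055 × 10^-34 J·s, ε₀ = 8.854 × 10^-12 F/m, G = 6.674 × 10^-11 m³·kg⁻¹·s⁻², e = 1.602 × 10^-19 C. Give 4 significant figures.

2.648 × 10^-23

Planck time: t_P = √(ℏG/c⁵) = 5.392 × 10^-44 s
atomic unit of time: τ_au = (4πε₀)²ℏ³/(m_e e⁴) = 2.423 × 10^-17 s
1.19 × 10^4 × 5.392 × 10^-44 / 2.423 × 10^-17 = 2.648 × 10^-23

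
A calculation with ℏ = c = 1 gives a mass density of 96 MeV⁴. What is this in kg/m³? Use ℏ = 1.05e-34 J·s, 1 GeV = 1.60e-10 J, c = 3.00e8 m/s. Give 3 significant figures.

Mass density is [E]/(c²[L]³) = [E]⁴/(ℏ³c⁵).
1 GeV⁴ → 1/(ℏ³c⁵) × (1 GeV in J)⁴ = 2.33e20 kg/m³.
Convert the energy scale: 96 MeV⁴ = 9.60e-11 GeV⁴.
Result: 9.60e-11 × 2.33e20 = 2.24e10 kg/m³.

2.24e10 kg/m³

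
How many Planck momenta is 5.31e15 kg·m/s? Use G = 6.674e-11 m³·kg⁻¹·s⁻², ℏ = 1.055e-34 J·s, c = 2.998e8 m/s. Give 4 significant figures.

Planck momentum: p_P = √(ℏc³/G) = 6.527 kg·m/s.
5.31e15 / 6.527 = 8.136e14

8.136e14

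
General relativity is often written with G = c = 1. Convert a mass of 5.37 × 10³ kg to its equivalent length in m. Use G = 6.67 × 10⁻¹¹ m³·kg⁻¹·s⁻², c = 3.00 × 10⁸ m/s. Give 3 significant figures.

3.98 × 10⁻²⁴ m

In G = c = 1 units mass has dimensions of length; the conversion factor is G/c².
5.37 × 10³ kg × (G/c²) = 3.98 × 10⁻²⁴ m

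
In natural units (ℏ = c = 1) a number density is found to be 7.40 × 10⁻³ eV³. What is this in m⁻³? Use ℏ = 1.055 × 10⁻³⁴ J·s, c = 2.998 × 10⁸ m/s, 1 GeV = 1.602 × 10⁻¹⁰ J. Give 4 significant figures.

Number density is [L]⁻³ = [E]³/(ℏc)³.
1 GeV³ → 1/(ℏc)³ × (1 GeV in J)³ = 1.299 × 10⁴⁷ m⁻³.
Convert the energy scale: 7.40 × 10⁻³ eV³ = 7.40 × 10⁻³⁰ GeV³.
Result: 7.40 × 10⁻³⁰ × 1.299 × 10⁴⁷ = 9.615 × 10¹⁷ m⁻³.

9.615 × 10¹⁷ m⁻³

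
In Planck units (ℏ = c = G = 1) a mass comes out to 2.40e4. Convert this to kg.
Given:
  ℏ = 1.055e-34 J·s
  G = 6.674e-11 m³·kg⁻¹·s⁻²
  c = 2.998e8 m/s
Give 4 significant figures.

One Planck mass: m_P = √(ℏc/G) = 2.177e-8 kg.
2.40e4 × 2.177e-8 kg = 5.225e-4 kg

5.225e-4 kg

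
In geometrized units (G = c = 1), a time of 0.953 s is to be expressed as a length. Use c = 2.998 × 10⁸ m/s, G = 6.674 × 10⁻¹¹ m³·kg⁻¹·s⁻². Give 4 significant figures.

Time → length via c.
0.953 s × (c) = 2.857 × 10⁸ m

2.857 × 10⁸ m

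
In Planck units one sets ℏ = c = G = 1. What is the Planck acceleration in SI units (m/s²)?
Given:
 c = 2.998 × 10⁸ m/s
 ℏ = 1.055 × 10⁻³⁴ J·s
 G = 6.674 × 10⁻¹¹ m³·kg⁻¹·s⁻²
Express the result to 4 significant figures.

5.560 × 10⁵¹ m/s²

a_P = √(c⁷/(ℏG))
  = √(3.092 × 10¹⁰³)
  = 5.560 × 10⁵¹ m/s²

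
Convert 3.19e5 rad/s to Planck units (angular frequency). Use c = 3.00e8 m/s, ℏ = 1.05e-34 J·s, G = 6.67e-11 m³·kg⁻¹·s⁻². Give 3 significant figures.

1.71e-38

Planck angular frequency: ω_P = √(c⁵/(ℏG)) = 1.86e43 rad/s.
3.19e5 / 1.86e43 = 1.71e-38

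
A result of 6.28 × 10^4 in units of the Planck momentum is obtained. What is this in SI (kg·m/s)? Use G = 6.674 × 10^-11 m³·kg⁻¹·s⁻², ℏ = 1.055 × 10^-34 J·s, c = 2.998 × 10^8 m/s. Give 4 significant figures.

One Planck momentum: p_P = √(ℏc³/G) = 6.527 kg·m/s.
6.28 × 10^4 × 6.527 kg·m/s = 4.099 × 10^5 kg·m/s

4.099 × 10^5 kg·m/s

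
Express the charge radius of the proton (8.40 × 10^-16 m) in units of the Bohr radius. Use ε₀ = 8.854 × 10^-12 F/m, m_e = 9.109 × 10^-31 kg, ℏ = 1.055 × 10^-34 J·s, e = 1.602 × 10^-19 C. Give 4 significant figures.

1.586 × 10^-5

Bohr radius: a₀ = 4πε₀ℏ²/(m_e e²) = 5.297 × 10^-11 m.
8.40 × 10^-16 / 5.297 × 10^-11 = 1.586 × 10^-5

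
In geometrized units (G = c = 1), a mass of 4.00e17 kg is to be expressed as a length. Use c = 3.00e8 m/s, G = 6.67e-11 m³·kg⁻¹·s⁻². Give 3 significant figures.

In G = c = 1 units mass has dimensions of length; the conversion factor is G/c².
4.00e17 kg × (G/c²) = 2.96e-10 m

2.96e-10 m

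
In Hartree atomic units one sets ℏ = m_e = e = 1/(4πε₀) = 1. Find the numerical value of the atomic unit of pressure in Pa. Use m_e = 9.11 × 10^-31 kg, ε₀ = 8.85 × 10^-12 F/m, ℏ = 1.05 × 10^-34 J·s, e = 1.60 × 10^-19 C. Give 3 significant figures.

P_au = E_h/a₀³ = m_e⁴e¹⁰/((4πε₀)⁵ℏ⁸)
E_h = 4.38 × 10^-18 J
a₀ = 5.26 × 10^-11 m
E_h/a₀³ = 3.01 × 10^13 Pa

3.01 × 10^13 Pa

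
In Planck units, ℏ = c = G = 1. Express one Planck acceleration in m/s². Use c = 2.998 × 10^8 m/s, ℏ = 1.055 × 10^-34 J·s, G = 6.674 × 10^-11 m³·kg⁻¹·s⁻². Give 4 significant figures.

5.560 × 10^51 m/s²

From ℏ = c = G = 1 the acceleration scale is a_P = √(c⁷/(ℏG)).
  = √(3.092 × 10^103)
  = 5.560 × 10^51 m/s²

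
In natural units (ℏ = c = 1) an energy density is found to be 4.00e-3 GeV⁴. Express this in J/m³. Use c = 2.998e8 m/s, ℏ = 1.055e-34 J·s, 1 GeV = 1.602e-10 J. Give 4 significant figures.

[E]/[L]³ = [E]⁴/(ℏc)³; restore (ℏc)⁻³.
1 GeV⁴ → 1/(ℏc)³ × (1 GeV in J)⁴ = 2.082e37 J/m³.
Result: 4.00e-3 × 2.082e37 = 8.326e34 J/m³.

8.326e34 J/m³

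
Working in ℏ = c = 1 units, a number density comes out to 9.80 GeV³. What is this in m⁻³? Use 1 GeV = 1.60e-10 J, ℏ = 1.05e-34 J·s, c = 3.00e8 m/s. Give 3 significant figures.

1.28e48 m⁻³

Number density is [L]⁻³ = [E]³/(ℏc)³.
1 GeV³ → 1/(ℏc)³ × (1 GeV in J)³ = 1.31e47 m⁻³.
Result: 9.80 × 1.31e47 = 1.28e48 m⁻³.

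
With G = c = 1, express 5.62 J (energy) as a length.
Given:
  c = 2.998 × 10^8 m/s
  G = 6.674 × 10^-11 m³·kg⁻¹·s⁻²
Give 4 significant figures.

Energy → length via G/c⁴.
5.62 J × (G/c⁴) = 4.643 × 10^-44 m

4.643 × 10^-44 m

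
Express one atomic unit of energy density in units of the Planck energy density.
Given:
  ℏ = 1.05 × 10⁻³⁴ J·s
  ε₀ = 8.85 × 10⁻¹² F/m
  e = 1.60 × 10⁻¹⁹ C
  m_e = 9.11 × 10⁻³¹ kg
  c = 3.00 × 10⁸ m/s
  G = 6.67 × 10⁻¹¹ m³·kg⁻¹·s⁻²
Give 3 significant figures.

atomic unit of energy density: u_au = E_h/a₀³ = m_e⁴e¹⁰/((4πε₀)⁵ℏ⁸) = 3.01 × 10¹³ J/m³
Planck energy density: u_P = c⁷/(ℏG²) = 4.68 × 10¹¹³ J/m³
ratio = 3.01 × 10¹³ / 4.68 × 10¹¹³ = 6.44 × 10⁻¹⁰¹

6.44 × 10⁻¹⁰¹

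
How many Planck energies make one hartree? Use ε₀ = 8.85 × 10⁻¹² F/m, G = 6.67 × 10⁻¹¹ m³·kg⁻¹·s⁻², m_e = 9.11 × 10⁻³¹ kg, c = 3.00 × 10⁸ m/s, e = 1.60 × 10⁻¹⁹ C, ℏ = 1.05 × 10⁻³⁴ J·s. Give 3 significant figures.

hartree: E_h = m_e e⁴/(4πε₀ℏ)² = 4.38 × 10⁻¹⁸ J
Planck energy: E_P = √(ℏc⁵/G) = 1.96 × 10⁹ J
ratio = 4.38 × 10⁻¹⁸ / 1.96 × 10⁹ = 2.24 × 10⁻²⁷

2.24 × 10⁻²⁷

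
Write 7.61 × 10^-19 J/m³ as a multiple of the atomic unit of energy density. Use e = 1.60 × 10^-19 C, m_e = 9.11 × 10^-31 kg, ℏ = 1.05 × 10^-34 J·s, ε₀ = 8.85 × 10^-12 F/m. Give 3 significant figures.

atomic unit of energy density: u_au = E_h/a₀³ = m_e⁴e¹⁰/((4πε₀)⁵ℏ⁸) = 3.01 × 10^13 J/m³.
7.61 × 10^-19 / 3.01 × 10^13 = 2.53 × 10^-32

2.53 × 10^-32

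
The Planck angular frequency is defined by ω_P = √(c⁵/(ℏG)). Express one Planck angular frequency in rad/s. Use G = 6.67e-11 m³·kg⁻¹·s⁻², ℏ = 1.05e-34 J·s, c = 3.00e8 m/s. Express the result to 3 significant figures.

1.86e43 rad/s

ω_P = √(c⁵/(ℏG))
  = √(3.47e86)
  = 1.86e43 rad/s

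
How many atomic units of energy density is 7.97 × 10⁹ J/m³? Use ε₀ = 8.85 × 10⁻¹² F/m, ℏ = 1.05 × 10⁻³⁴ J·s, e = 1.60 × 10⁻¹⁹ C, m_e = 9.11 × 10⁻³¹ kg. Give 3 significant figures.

atomic unit of energy density: u_au = E_h/a₀³ = m_e⁴e¹⁰/((4πε₀)⁵ℏ⁸) = 3.01 × 10¹³ J/m³.
7.97 × 10⁹ / 3.01 × 10¹³ = 2.65 × 10⁻⁴

2.65 × 10⁻⁴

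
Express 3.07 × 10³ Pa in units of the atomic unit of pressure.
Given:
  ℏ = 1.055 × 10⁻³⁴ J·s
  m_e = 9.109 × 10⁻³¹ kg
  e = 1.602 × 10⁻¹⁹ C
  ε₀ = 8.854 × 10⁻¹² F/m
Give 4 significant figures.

atomic unit of pressure: P_au = E_h/a₀³ = m_e⁴e¹⁰/((4πε₀)⁵ℏ⁸) = 2.929 × 10¹³ Pa.
3.07 × 10³ / 2.929 × 10¹³ = 1.048 × 10⁻¹⁰

1.048 × 10⁻¹⁰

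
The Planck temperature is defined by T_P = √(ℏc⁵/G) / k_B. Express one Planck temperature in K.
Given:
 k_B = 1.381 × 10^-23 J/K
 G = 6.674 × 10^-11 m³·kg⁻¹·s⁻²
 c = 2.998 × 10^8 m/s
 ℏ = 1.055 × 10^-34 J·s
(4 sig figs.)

T_P = √(ℏc⁵/G) / k_B
  = √(3.828 × 10^18) × 7.241 × 10^22
  = 1.417 × 10^32 K

1.417 × 10^32 K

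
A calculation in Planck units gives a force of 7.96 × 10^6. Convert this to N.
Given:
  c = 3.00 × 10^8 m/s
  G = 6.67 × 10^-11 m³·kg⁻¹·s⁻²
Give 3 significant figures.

One Planck force: F_P = c⁴/G = 1.21 × 10^44 N.
7.96 × 10^6 × 1.21 × 10^44 N = 9.67 × 10^50 N

9.67 × 10^50 N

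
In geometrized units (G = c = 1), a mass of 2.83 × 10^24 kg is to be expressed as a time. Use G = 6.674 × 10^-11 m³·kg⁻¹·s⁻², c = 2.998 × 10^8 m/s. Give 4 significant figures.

Mass → time via G/c³.
2.83 × 10^24 kg × (G/c³) = 7.009 × 10^-12 s

7.009 × 10^-12 s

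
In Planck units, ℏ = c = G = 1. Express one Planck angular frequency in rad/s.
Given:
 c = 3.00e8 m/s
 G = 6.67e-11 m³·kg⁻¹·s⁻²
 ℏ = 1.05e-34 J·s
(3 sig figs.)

1.86e43 rad/s

From ℏ = c = G = 1 the angular frequency scale is ω_P = √(c⁵/(ℏG)).
  = √(3.47e86)
  = 1.86e43 rad/s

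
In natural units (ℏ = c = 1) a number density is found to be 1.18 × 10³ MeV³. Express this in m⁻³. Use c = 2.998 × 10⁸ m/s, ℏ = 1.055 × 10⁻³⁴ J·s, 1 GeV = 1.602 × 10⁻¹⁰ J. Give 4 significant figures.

Number density is [L]⁻³ = [E]³/(ℏc)³.
1 GeV³ → 1/(ℏc)³ × (1 GeV in J)³ = 1.299 × 10⁴⁷ m⁻³.
Convert the energy scale: 1.18 × 10³ MeV³ = 1.18 × 10⁻⁶ GeV³.
Result: 1.18 × 10⁻⁶ × 1.299 × 10⁴⁷ = 1.533 × 10⁴¹ m⁻³.

1.533 × 10⁴¹ m⁻³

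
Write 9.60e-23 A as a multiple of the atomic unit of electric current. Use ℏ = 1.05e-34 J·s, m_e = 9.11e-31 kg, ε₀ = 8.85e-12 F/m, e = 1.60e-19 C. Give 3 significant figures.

1.44e-20

atomic unit of electric current: I_au = e E_h/ℏ = m_e e⁵/((4πε₀)²ℏ³) = 6.67e-3 A.
9.60e-23 / 6.67e-3 = 1.44e-20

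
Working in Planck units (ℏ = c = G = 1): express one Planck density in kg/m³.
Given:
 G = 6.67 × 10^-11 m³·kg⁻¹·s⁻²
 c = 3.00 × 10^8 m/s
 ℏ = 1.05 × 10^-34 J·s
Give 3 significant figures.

From ℏ = c = G = 1 the density scale is ρ_P = c⁵/(ℏG²).
  = 2.43 × 10^42 / 4.67 × 10^-55
  = 5.20 × 10^96 kg/m³

5.20 × 10^96 kg/m³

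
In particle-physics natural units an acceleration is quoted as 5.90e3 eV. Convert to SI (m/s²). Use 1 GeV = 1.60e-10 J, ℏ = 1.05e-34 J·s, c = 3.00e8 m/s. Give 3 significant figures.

2.70e27 m/s²

Acceleration is [L]/[T]² = c·[E]/ℏ.
1 GeV → c/ℏ × (1 GeV in J) = 4.57e32 m/s².
Convert the energy scale: 5.90e3 eV = 5.90e-6 GeV.
Result: 5.90e-6 × 4.57e32 = 2.70e27 m/s².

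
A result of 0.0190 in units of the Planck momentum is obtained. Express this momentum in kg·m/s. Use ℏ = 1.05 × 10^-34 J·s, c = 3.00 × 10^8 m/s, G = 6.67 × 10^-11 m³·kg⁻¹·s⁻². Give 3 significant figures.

One Planck momentum: p_P = √(ℏc³/G) = 6.52 kg·m/s.
0.0190 × 6.52 kg·m/s = 0.124 kg·m/s

0.124 kg·m/s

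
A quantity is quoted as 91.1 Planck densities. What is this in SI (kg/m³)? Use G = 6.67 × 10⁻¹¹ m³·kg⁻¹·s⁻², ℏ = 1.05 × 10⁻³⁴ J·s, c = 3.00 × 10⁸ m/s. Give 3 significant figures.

4.74 × 10⁹⁸ kg/m³

One Planck density: ρ_P = c⁵/(ℏG²) = 5.20 × 10⁹⁶ kg/m³.
91.1 × 5.20 × 10⁹⁶ kg/m³ = 4.74 × 10⁹⁸ kg/m³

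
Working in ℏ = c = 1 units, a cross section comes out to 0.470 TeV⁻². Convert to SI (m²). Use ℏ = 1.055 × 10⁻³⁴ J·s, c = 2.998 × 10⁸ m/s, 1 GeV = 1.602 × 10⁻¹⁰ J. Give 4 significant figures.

Area is [L]² = [E]⁻²·(ℏc)²; restore (ℏc)².
1 GeV⁻² → (ℏc)² × (1 GeV in J)⁻² = 3.898 × 10⁻³² m².
Convert the energy scale: 0.470 TeV⁻² = 4.70 × 10⁻⁷ GeV⁻².
Result: 4.70 × 10⁻⁷ × 3.898 × 10⁻³² = 1.832 × 10⁻³⁸ m².

1.832 × 10⁻³⁸ m²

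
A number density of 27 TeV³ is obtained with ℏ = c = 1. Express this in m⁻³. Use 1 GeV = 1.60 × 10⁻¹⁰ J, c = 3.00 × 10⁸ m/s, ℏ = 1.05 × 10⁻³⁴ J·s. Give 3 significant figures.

3.54 × 10⁵⁷ m⁻³

Number density is [L]⁻³ = [E]³/(ℏc)³.
1 GeV³ → 1/(ℏc)³ × (1 GeV in J)³ = 1.31 × 10⁴⁷ m⁻³.
Convert the energy scale: 27 TeV³ = 2.70 × 10¹⁰ GeV³.
Result: 2.70 × 10¹⁰ × 1.31 × 10⁴⁷ = 3.54 × 10⁵⁷ m⁻³.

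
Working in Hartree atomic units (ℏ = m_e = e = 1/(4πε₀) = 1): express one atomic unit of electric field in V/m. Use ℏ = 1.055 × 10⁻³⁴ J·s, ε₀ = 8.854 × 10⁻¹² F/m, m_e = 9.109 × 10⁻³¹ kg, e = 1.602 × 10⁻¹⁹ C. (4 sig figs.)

5.131 × 10¹¹ V/m

The unique combination of the constants set to 1 with dimensions of electric field is E_au = E_h/(e a₀) = m_e²e⁵/((4πε₀)³ℏ⁴).
E_h = 4.354 × 10⁻¹⁸ J
a₀ = 5.297 × 10⁻¹¹ m
E_h/(e·a₀) = 5.131 × 10¹¹ V/m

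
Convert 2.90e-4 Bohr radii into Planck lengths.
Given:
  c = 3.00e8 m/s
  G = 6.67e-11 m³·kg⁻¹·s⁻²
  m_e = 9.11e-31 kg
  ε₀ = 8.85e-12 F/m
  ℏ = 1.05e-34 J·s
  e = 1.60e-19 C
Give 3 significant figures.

9.47e20

Bohr radius: a₀ = 4πε₀ℏ²/(m_e e²) = 5.26e-11 m
Planck length: ℓ_P = √(ℏG/c³) = 1.61e-35 m
2.90e-4 × 5.26e-11 / 1.61e-35 = 9.47e20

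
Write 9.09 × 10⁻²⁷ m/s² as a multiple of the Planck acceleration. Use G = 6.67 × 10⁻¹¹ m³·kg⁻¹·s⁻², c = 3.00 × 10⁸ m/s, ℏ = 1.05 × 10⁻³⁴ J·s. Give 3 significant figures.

1.63 × 10⁻⁷⁸

Planck acceleration: a_P = √(c⁷/(ℏG)) = 5.59 × 10⁵¹ m/s².
9.09 × 10⁻²⁷ / 5.59 × 10⁵¹ = 1.63 × 10⁻⁷⁸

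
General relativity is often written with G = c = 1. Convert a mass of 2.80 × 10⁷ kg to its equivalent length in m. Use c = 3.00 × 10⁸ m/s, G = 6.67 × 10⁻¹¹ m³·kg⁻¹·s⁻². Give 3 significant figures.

2.08 × 10⁻²⁰ m

In G = c = 1 units mass has dimensions of length; the conversion factor is G/c².
2.80 × 10⁷ kg × (G/c²) = 2.08 × 10⁻²⁰ m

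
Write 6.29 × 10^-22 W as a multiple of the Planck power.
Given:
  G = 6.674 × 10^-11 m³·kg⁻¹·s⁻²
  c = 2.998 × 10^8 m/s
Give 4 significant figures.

Planck power: P_P = c⁵/G = 3.629 × 10^52 W.
6.29 × 10^-22 / 3.629 × 10^52 = 1.733 × 10^-74

1.733 × 10^-74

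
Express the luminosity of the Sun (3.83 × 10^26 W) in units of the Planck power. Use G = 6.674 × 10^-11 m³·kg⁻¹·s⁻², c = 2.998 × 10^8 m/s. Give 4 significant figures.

Planck power: P_P = c⁵/G = 3.629 × 10^52 W.
3.83 × 10^26 / 3.629 × 10^52 = 1.055 × 10^-26

1.055 × 10^-26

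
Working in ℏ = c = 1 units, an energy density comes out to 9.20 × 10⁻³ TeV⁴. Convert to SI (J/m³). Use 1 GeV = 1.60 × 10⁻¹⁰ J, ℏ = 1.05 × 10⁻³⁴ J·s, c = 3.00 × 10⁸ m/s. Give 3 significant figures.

[E]/[L]³ = [E]⁴/(ℏc)³; restore (ℏc)⁻³.
1 GeV⁴ → 1/(ℏc)³ × (1 GeV in J)⁴ = 2.10 × 10³⁷ J/m³.
Convert the energy scale: 9.20 × 10⁻³ TeV⁴ = 9.20 × 10⁹ GeV⁴.
Result: 9.20 × 10⁹ × 2.10 × 10³⁷ = 1.93 × 10⁴⁷ J/m³.

1.93 × 10⁴⁷ J/m³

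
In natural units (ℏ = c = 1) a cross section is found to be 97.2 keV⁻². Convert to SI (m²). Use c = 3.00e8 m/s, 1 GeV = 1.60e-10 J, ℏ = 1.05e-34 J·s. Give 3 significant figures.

3.77e-18 m²

Area is [L]² = [E]⁻²·(ℏc)²; restore (ℏc)².
1 GeV⁻² → (ℏc)² × (1 GeV in J)⁻² = 3.88e-32 m².
Convert the energy scale: 97.2 keV⁻² = 9.72e13 GeV⁻².
Result: 9.72e13 × 3.88e-32 = 3.77e-18 m².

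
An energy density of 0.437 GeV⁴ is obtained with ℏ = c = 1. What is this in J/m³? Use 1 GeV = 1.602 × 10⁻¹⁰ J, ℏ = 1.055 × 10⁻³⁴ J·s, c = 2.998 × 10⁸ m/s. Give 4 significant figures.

[E]/[L]³ = [E]⁴/(ℏc)³; restore (ℏc)⁻³.
1 GeV⁴ → 1/(ℏc)³ × (1 GeV in J)⁴ = 2.082 × 10³⁷ J/m³.
Result: 0.437 × 2.082 × 10³⁷ = 9.097 × 10³⁶ J/m³.

9.097 × 10³⁶ J/m³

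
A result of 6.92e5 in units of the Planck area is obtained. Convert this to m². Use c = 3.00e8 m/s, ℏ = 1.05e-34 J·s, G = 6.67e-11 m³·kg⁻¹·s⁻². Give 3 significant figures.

One Planck area: A_P = ℏG/c³ = 2.59e-70 m².
6.92e5 × 2.59e-70 m² = 1.79e-64 m²

1.79e-64 m²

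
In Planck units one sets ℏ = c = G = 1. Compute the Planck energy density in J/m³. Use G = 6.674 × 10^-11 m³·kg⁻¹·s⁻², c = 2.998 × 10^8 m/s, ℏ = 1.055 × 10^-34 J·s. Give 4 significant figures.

4.632 × 10^113 J/m³

u_P = c⁷/(ℏG²)
  = 2.177 × 10^59 / 4.699 × 10^-55
  = 4.632 × 10^113 J/m³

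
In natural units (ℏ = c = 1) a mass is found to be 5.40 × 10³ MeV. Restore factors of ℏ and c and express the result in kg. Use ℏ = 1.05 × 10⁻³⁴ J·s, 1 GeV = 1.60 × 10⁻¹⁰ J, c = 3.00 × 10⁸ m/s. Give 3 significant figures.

9.60 × 10⁻²⁷ kg

Mass is [E]/c²; divide by c².
1 GeV → 1/c² × (1 GeV in J) = 1.78 × 10⁻²⁷ kg.
Convert the energy scale: 5.40 × 10³ MeV = 5.40 GeV.
Result: 5.40 × 1.78 × 10⁻²⁷ = 9.60 × 10⁻²⁷ kg.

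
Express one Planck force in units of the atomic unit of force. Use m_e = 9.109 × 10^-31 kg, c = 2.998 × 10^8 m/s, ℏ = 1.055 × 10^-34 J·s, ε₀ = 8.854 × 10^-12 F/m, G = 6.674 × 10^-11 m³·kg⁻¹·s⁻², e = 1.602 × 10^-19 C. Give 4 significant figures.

1.473 × 10^51

Planck force: F_P = c⁴/G = 1.210 × 10^44 N
atomic unit of force: F_au = E_h/a₀ = m_e²e⁶/((4πε₀)³ℏ⁴) = 8.220 × 10^-8 N
ratio = 1.210 × 10^44 / 8.220 × 10^-8 = 1.473 × 10^51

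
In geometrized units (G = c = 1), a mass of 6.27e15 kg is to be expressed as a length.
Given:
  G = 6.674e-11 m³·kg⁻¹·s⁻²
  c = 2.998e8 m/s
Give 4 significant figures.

4.656e-12 m

In G = c = 1 units mass has dimensions of length; the conversion factor is G/c².
6.27e15 kg × (G/c²) = 4.656e-12 m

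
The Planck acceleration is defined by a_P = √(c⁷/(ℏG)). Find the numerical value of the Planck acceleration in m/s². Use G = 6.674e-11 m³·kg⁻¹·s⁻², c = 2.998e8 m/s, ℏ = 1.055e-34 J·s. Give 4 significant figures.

5.560e51 m/s²

a_P = √(c⁷/(ℏG))
  = √(3.092e103)
  = 5.560e51 m/s²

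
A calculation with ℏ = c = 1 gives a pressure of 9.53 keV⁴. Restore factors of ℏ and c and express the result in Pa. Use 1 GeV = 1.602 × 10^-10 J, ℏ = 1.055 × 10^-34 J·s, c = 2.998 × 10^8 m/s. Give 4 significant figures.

Pressure is [E]/[L]³ = [E]⁴/(ℏc)³.
1 GeV⁴ → 1/(ℏc)³ × (1 GeV in J)⁴ = 2.082 × 10^37 Pa.
Convert the energy scale: 9.53 keV⁴ = 9.53 × 10^-24 GeV⁴.
Result: 9.53 × 10^-24 × 2.082 × 10^37 = 1.984 × 10^14 Pa.

1.984 × 10^14 Pa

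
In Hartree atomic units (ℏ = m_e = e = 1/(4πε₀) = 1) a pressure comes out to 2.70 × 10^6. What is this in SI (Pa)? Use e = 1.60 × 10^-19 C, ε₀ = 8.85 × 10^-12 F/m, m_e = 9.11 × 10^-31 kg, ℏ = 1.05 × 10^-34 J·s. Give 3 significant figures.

One atomic unit of pressure: P_au = E_h/a₀³ = m_e⁴e¹⁰/((4πε₀)⁵ℏ⁸) = 3.01 × 10^13 Pa.
2.70 × 10^6 × 3.01 × 10^13 Pa = 8.13 × 10^19 Pa

8.13 × 10^19 Pa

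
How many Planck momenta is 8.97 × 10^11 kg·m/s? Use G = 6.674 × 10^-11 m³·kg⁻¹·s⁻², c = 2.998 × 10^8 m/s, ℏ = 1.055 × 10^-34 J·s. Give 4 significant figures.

Planck momentum: p_P = √(ℏc³/G) = 6.527 kg·m/s.
8.97 × 10^11 / 6.527 = 1.374 × 10^11

1.374 × 10^11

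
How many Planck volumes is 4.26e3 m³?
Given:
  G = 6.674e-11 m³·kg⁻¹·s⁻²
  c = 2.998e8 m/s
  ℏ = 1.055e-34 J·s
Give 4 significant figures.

1.009e108

Planck volume: V_P = (ℏG/c³)^(3/2) = 4.224e-105 m³.
4.26e3 / 4.224e-105 = 1.009e108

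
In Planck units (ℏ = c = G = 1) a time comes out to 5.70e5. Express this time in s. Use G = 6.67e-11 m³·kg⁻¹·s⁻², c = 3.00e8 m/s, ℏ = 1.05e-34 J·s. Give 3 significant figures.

3.06e-38 s

One Planck time: t_P = √(ℏG/c⁵) = 5.37e-44 s.
5.70e5 × 5.37e-44 s = 3.06e-38 s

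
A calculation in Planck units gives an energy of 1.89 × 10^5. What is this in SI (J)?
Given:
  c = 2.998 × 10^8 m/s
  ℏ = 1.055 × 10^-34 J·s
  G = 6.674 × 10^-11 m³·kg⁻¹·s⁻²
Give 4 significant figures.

One Planck energy: E_P = √(ℏc⁵/G) = 1.957 × 10^9 J.
1.89 × 10^5 × 1.957 × 10^9 J = 3.698 × 10^14 J

3.698 × 10^14 J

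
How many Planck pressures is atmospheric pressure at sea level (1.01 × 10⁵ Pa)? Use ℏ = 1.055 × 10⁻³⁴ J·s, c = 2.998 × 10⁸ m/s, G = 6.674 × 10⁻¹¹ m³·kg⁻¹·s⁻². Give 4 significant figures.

Planck pressure: p_P = c⁷/(ℏG²) = 4.632 × 10¹¹³ Pa.
1.01 × 10⁵ / 4.632 × 10¹¹³ = 2.180 × 10⁻¹⁰⁹

2.180 × 10⁻¹⁰⁹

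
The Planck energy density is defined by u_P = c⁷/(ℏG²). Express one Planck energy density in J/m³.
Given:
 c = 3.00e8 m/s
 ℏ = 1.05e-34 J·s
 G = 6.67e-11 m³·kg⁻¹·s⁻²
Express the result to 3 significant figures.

4.68e113 J/m³

u_P = c⁷/(ℏG²)
  = 2.19e59 / 4.67e-55
  = 4.68e113 J/m³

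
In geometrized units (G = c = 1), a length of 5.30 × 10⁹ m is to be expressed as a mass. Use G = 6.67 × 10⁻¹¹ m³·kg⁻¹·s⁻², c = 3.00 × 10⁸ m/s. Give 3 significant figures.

7.15 × 10³⁶ kg

Length → mass via c²/G.
5.30 × 10⁹ m × (c²/G) = 7.15 × 10³⁶ kg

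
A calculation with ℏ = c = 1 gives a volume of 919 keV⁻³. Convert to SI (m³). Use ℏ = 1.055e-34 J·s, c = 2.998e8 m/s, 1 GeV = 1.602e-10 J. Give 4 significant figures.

Volume is [L]³ = [E]⁻³·(ℏc)³.
1 GeV⁻³ → (ℏc)³ × (1 GeV in J)⁻³ = 7.696e-48 m³.
Convert the energy scale: 919 keV⁻³ = 9.19e20 GeV⁻³.
Result: 9.19e20 × 7.696e-48 = 7.073e-27 m³.

7.073e-27 m³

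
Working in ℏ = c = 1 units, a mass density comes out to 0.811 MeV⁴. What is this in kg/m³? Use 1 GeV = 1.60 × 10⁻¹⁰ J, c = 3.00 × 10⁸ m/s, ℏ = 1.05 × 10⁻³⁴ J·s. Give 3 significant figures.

1.89 × 10⁸ kg/m³

Mass density is [E]/(c²[L]³) = [E]⁴/(ℏ³c⁵).
1 GeV⁴ → 1/(ℏ³c⁵) × (1 GeV in J)⁴ = 2.33 × 10²⁰ kg/m³.
Convert the energy scale: 0.811 MeV⁴ = 8.11 × 10⁻¹³ GeV⁴.
Result: 8.11 × 10⁻¹³ × 2.33 × 10²⁰ = 1.89 × 10⁸ kg/m³.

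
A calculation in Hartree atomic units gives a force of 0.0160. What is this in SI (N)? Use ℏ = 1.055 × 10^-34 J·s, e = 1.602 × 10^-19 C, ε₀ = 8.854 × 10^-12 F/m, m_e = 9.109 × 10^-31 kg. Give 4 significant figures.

One atomic unit of force: F_au = E_h/a₀ = m_e²e⁶/((4πε₀)³ℏ⁴) = 8.220 × 10^-8 N.
0.0160 × 8.220 × 10^-8 N = 1.315 × 10^-9 N

1.315 × 10^-9 N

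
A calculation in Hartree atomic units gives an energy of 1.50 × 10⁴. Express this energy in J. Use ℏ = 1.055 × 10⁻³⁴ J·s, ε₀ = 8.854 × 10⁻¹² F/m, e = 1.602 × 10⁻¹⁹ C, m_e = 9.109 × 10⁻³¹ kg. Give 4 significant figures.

One hartree: E_h = m_e e⁴/(4πε₀ℏ)² = 4.354 × 10⁻¹⁸ J.
1.50 × 10⁴ × 4.354 × 10⁻¹⁸ J = 6.531 × 10⁻¹⁴ J

6.531 × 10⁻¹⁴ J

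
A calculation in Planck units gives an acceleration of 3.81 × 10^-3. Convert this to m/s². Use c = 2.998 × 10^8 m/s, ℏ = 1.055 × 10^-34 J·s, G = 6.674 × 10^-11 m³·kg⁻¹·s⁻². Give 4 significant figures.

One Planck acceleration: a_P = √(c⁷/(ℏG)) = 5.560 × 10^51 m/s².
3.81 × 10^-3 × 5.560 × 10^51 m/s² = 2.118 × 10^49 m/s²

2.118 × 10^49 m/s²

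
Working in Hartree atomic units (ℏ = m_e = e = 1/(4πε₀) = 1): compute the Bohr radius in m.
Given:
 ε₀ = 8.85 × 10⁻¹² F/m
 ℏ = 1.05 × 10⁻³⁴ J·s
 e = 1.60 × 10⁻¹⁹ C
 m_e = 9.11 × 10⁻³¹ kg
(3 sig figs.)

5.26 × 10⁻¹¹ m

The unique combination of the constants set to 1 with dimensions of length is a₀ = 4πε₀ℏ²/(m_e e²).
  = 1.23 × 10⁻⁷⁸ / 2.33 × 10⁻⁶⁸
  = 5.26 × 10⁻¹¹ m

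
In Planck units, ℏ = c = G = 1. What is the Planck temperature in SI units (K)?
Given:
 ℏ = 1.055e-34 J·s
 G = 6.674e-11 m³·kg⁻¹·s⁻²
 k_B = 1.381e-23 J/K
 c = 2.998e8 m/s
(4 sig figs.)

From ℏ = c = G = 1 the temperature scale is T_P = √(ℏc⁵/G) / k_B.
  = √(3.828e18) × 7.241e22
  = 1.417e32 K

1.417e32 K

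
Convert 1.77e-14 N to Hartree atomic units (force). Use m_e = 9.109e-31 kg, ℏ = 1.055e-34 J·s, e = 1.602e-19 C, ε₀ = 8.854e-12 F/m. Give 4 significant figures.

atomic unit of force: F_au = E_h/a₀ = m_e²e⁶/((4πε₀)³ℏ⁴) = 8.220e-8 N.
1.77e-14 / 8.220e-8 = 2.153e-7

2.153e-7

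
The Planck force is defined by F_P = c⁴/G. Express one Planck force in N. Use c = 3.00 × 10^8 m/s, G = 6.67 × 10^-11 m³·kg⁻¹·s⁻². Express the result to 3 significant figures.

F_P = c⁴/G
  = 8.10 × 10^33 / 6.67 × 10^-11
  = 1.21 × 10^44 N

1.21 × 10^44 N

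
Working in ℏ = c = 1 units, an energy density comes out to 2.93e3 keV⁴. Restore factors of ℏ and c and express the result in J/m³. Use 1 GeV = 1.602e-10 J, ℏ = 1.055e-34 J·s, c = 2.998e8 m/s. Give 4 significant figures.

[E]/[L]³ = [E]⁴/(ℏc)³; restore (ℏc)⁻³.
1 GeV⁴ → 1/(ℏc)³ × (1 GeV in J)⁴ = 2.082e37 J/m³.
Convert the energy scale: 2.93e3 keV⁴ = 2.93e-21 GeV⁴.
Result: 2.93e-21 × 2.082e37 = 6.099e16 J/m³.

6.099e16 J/m³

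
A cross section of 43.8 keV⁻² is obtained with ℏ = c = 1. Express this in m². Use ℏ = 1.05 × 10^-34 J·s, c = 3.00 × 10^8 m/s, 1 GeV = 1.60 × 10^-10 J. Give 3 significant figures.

1.70 × 10^-18 m²

Area is [L]² = [E]⁻²·(ℏc)²; restore (ℏc)².
1 GeV⁻² → (ℏc)² × (1 GeV in J)⁻² = 3.88 × 10^-32 m².
Convert the energy scale: 43.8 keV⁻² = 4.38 × 10^13 GeV⁻².
Result: 4.38 × 10^13 × 3.88 × 10^-32 = 1.70 × 10^-18 m².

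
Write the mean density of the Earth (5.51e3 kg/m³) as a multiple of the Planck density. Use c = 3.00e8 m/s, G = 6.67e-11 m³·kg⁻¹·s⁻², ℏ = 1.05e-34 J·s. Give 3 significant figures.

Planck density: ρ_P = c⁵/(ℏG²) = 5.20e96 kg/m³.
5.51e3 / 5.20e96 = 1.06e-93

1.06e-93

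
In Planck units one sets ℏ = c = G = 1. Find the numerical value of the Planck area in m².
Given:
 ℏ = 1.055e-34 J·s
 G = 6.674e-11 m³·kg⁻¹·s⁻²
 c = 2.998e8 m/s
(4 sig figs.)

A_P = ℏG/c³
  = 7.041e-45 / 2.695e25
  = 2.613e-70 m²

2.613e-70 m²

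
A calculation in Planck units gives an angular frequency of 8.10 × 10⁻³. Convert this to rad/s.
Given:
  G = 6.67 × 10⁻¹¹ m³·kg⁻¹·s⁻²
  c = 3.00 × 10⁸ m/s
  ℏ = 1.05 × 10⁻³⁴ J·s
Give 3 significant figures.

1.51 × 10⁴¹ rad/s

One Planck angular frequency: ω_P = √(c⁵/(ℏG)) = 1.86 × 10⁴³ rad/s.
8.10 × 10⁻³ × 1.86 × 10⁴³ rad/s = 1.51 × 10⁴¹ rad/s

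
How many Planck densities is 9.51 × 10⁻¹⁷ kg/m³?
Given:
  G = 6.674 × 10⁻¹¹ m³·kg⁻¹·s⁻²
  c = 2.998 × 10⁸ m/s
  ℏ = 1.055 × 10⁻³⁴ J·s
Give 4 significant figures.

Planck density: ρ_P = c⁵/(ℏG²) = 5.154 × 10⁹⁶ kg/m³.
9.51 × 10⁻¹⁷ / 5.154 × 10⁹⁶ = 1.845 × 10⁻¹¹³

1.845 × 10⁻¹¹³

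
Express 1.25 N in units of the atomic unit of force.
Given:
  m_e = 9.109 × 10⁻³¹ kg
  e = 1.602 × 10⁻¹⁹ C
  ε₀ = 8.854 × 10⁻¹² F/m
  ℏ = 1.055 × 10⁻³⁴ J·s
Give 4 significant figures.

1.521 × 10⁷

atomic unit of force: F_au = E_h/a₀ = m_e²e⁶/((4πε₀)³ℏ⁴) = 8.220 × 10⁻⁸ N.
1.25 / 8.220 × 10⁻⁸ = 1.521 × 10⁷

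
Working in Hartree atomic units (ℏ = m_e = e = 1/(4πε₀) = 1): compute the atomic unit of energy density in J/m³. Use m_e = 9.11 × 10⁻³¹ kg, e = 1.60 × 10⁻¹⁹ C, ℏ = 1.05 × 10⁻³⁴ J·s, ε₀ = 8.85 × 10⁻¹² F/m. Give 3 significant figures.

From ℏ = m_e = e = 1/(4πε₀) = 1 the energy density scale is u_au = E_h/a₀³ = m_e⁴e¹⁰/((4πε₀)⁵ℏ⁸).
E_h = 4.38 × 10⁻¹⁸ J
a₀ = 5.26 × 10⁻¹¹ m
E_h/a₀³ = 3.01 × 10¹³ J/m³

3.01 × 10¹³ J/m³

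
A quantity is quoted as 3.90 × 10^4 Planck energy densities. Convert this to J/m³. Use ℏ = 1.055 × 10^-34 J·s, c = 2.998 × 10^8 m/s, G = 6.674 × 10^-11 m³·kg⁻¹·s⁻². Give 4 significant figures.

1.807 × 10^118 J/m³

One Planck energy density: u_P = c⁷/(ℏG²) = 4.632 × 10^113 J/m³.
3.90 × 10^4 × 4.632 × 10^113 J/m³ = 1.807 × 10^118 J/m³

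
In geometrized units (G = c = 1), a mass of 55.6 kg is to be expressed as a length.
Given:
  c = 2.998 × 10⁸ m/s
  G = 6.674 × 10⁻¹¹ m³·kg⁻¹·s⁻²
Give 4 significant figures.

In G = c = 1 units mass has dimensions of length; the conversion factor is G/c².
55.6 kg × (G/c²) = 4.129 × 10⁻²⁶ m

4.129 × 10⁻²⁶ m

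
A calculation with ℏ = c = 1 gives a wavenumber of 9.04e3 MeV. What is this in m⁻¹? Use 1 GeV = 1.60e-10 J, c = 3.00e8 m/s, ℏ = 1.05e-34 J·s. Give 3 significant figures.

Inverse length is [E]/(ℏc).
1 GeV → 1/(ℏc) × (1 GeV in J) = 5.08e15 m⁻¹.
Convert the energy scale: 9.04e3 MeV = 9.04 GeV.
Result: 9.04 × 5.08e15 = 4.59e16 m⁻¹.

4.59e16 m⁻¹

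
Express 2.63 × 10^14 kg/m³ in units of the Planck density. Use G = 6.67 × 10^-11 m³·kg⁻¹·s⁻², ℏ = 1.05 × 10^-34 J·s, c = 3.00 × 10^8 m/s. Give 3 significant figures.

5.06 × 10^-83

Planck density: ρ_P = c⁵/(ℏG²) = 5.20 × 10^96 kg/m³.
2.63 × 10^14 / 5.20 × 10^96 = 5.06 × 10^-83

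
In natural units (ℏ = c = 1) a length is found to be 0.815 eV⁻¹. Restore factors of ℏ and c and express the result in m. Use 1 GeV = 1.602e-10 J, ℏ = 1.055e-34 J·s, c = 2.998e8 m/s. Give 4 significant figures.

1.609e-7 m

A length is [E]⁻¹ in ℏ=c=1; restore one factor of ℏc.
1 GeV⁻¹ → ℏc × (1 GeV in J)⁻¹ = 1.974e-16 m.
Convert the energy scale: 0.815 eV⁻¹ = 8.15e8 GeV⁻¹.
Result: 8.15e8 × 1.974e-16 = 1.609e-7 m.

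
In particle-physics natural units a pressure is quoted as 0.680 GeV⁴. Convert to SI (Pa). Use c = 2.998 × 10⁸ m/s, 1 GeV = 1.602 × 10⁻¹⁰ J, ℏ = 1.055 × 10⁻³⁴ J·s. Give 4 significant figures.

Pressure is [E]/[L]³ = [E]⁴/(ℏc)³.
1 GeV⁴ → 1/(ℏc)³ × (1 GeV in J)⁴ = 2.082 × 10³⁷ Pa.
Result: 0.680 × 2.082 × 10³⁷ = 1.415 × 10³⁷ Pa.

1.415 × 10³⁷ Pa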